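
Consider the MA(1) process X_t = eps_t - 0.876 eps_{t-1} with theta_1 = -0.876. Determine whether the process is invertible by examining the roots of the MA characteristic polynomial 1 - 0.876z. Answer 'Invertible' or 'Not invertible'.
\text{Invertible}

The MA(q) characteristic polynomial is P(z) = 1 - 0.876z.
Invertibility requires all roots to lie outside the unit circle, i.e. |z| > 1 for every root.
This is linear in z: 1 + (-0.876) z = 0  =>  z = -1/(-0.876) = 1.141553,  |z| = 1.141553.
Moduli of all roots: 1.1416.
All moduli strictly greater than 1? Yes.
Verdict: Invertible.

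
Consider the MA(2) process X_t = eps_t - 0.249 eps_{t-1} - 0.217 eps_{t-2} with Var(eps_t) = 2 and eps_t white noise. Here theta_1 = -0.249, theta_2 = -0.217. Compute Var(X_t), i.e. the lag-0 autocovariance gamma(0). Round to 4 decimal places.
\gamma(0) = 2.2182

For an MA(q) process X_t = eps_t + sum_i theta_i eps_{t-i} with
Var(eps_t) = sigma^2, the variance is
  gamma(0) = sigma^2 * (1 + sum_i theta_i^2).
  sum_i theta_i^2 = (-0.249)^2 + (-0.217)^2 = 0.062001 + 0.047089 = 0.10909.
  gamma(0) = 2 * (1 + 0.10909) = 2 * 1.10909 = 2.21818, which rounds to 2.2182.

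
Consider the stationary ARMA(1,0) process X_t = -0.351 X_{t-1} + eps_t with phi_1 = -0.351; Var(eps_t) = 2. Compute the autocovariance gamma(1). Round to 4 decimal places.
\gamma(1) = -0.8006

Multiply the model equation by X_{t-k} and take expectations. With theta_0 = psi_0 = 1 and psi_j the MA(infinity) weights, this gives
  gamma(k) - sum_i phi_i gamma(k-i) = c_k,
  c_k = sigma^2 * sum_{j=k..q} theta_j psi_{j-k}   (c_k = 0 for k > q),
using gamma(-m) = gamma(m).
Pure AR (q = 0): c_0 = sigma^2 = 2, c_k = 0 for k >= 1.
Equations for k = 0 and k = 1 (AR order 1):
  gamma(0) = phi_1 gamma(1) + c_0
  gamma(1) = phi_1 gamma(0) + c_1
Substituting the second into the first: gamma(0) (1 - phi_1^2) = c_0 + phi_1 c_1, so
  gamma(0) = c_0 / (1 - phi_1^2) = 2 / (1 - (-0.351)^2) = 2 / 0.876799 = 2.281024.
  gamma(1) = phi_1 gamma(0) = (-0.351)(2.281024) = -0.80064.
Therefore gamma(1) = -0.8006 (to 4 decimal places).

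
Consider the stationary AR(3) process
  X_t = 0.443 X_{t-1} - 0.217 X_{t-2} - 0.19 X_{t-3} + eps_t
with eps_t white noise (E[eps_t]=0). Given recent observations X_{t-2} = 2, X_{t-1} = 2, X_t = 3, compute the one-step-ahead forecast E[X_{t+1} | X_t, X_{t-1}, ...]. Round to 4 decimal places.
E[X_{t+1} \mid \mathcal F_t] = 0.5150

For an AR(p) model X_t = c + sum_i phi_i X_{t-i} + eps_t, the
one-step-ahead conditional mean is
  E[X_{t+1} | X_t, ...] = c + sum_i phi_i X_{t+1-i}.
Substitute known values:
  E[X_{t+1} | ...] = (0.443) * (3) + (-0.217) * (2) + (-0.19) * (2)
                   = 0.5150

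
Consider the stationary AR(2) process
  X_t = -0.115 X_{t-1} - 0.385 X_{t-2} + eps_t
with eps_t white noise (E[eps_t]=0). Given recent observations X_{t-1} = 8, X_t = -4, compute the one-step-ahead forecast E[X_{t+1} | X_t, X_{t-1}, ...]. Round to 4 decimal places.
E[X_{t+1} \mid \mathcal F_t] = -2.6200

For an AR(p) model X_t = c + sum_i phi_i X_{t-i} + eps_t, the
one-step-ahead conditional mean is
  E[X_{t+1} | X_t, ...] = c + sum_i phi_i X_{t+1-i}.
Substitute known values:
  E[X_{t+1} | ...] = (-0.115) * (-4) + (-0.385) * (8)
                   = -2.6200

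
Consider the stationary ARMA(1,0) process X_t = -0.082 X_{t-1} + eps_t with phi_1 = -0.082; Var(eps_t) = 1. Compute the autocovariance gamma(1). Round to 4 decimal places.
\gamma(1) = -0.0826

Multiply the model equation by X_{t-k} and take expectations. With theta_0 = psi_0 = 1 and psi_j the MA(infinity) weights, this gives
  gamma(k) - sum_i phi_i gamma(k-i) = c_k,
  c_k = sigma^2 * sum_{j=k..q} theta_j psi_{j-k}   (c_k = 0 for k > q),
using gamma(-m) = gamma(m).
Pure AR (q = 0): c_0 = sigma^2 = 1, c_k = 0 for k >= 1.
Equations for k = 0 and k = 1 (AR order 1):
  gamma(0) = phi_1 gamma(1) + c_0
  gamma(1) = phi_1 gamma(0) + c_1
Substituting the second into the first: gamma(0) (1 - phi_1^2) = c_0 + phi_1 c_1, so
  gamma(0) = c_0 / (1 - phi_1^2) = 1 / (1 - (-0.082)^2) = 1 / 0.993276 = 1.00677.
  gamma(1) = phi_1 gamma(0) = (-0.082)(1.00677) = -0.082555.
Therefore gamma(1) = -0.0826 (to 4 decimal places).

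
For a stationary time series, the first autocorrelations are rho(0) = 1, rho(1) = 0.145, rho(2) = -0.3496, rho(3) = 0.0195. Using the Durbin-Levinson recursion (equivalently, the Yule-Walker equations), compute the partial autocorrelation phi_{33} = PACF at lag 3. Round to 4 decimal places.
\phi_{33} = 0.1720

The PACF at lag k is phi_{kk}, the last component of the solution
to the Yule-Walker system G_k phi = r_k where
  (G_k)_{ij} = rho(|i - j|), (r_k)_i = rho(i), i,j = 1..k.
Equivalently, Durbin-Levinson gives phi_{kk} iteratively:
  phi_{11} = rho(1)
  phi_{kk} = [rho(k) - sum_{j=1..k-1} phi_{k-1,j} rho(k-j)]
            / [1 - sum_{j=1..k-1} phi_{k-1,j} rho(j)],
  phi_{k,j} = phi_{k-1,j} - phi_{kk} phi_{k-1,k-j},  j = 1..k-1.
Step k = 1:
  phi_11 = rho(1) = 0.145.
Step k = 2:
  phi_22 = [rho(2) - phi_11 rho(1)] / [1 - phi_11 rho(1)] = [-0.3496 - (0.145)(0.145)] / [1 - (0.145)(0.145)]
         = -0.370625 / 0.978975 = -0.378585.
  Update: phi_21 = phi_11 - phi_22 phi_11 = 0.145 - (-0.378585)(0.145) = 0.199895.
Step k = 3:
  phi_33 = [rho(3) - phi_21 rho(2) - phi_22 rho(1)] / [1 - phi_21 rho(1) - phi_22 rho(2)]
    numerator   = 0.0195 - (0.199895)(-0.3496) - (-0.378585)(0.145) = 0.14427801
    denominator = 1 - (0.199895)(0.145) - (-0.378585)(-0.3496) = 0.83866203
  phi_33 = 0.14427801 / 0.83866203 = 0.172.
Therefore phi_{33} = 0.1720.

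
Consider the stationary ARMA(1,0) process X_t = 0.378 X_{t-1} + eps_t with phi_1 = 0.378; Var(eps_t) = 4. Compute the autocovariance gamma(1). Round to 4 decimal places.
\gamma(1) = 1.7641

Multiply the model equation by X_{t-k} and take expectations. With theta_0 = psi_0 = 1 and psi_j the MA(infinity) weights, this gives
  gamma(k) - sum_i phi_i gamma(k-i) = c_k,
  c_k = sigma^2 * sum_{j=k..q} theta_j psi_{j-k}   (c_k = 0 for k > q),
using gamma(-m) = gamma(m).
Pure AR (q = 0): c_0 = sigma^2 = 4, c_k = 0 for k >= 1.
Equations for k = 0 and k = 1 (AR order 1):
  gamma(0) = phi_1 gamma(1) + c_0
  gamma(1) = phi_1 gamma(0) + c_1
Substituting the second into the first: gamma(0) (1 - phi_1^2) = c_0 + phi_1 c_1, so
  gamma(0) = c_0 / (1 - phi_1^2) = 4 / (1 - (0.378)^2) = 4 / 0.857116 = 4.666813.
  gamma(1) = phi_1 gamma(0) = (0.378)(4.666813) = 1.764055.
Therefore gamma(1) = 1.7641 (to 4 decimal places).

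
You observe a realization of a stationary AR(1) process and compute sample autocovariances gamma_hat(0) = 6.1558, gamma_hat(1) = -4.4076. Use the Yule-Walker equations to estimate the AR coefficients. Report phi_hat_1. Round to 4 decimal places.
\hat\phi_{1} = -0.7160

The Yule-Walker equations for an AR(p) process read, in matrix form,
  Gamma_p phi = r_p,   with   (Gamma_p)_{ij} = gamma(|i - j|),
                       (r_p)_i = gamma(i),   i,j = 1..p.
Substitute the sample gammas (Toeplitz matrix and right-hand side of size 1):
  Gamma_p = [[6.1558]]
  r_p     = [-4.4076]
With p = 1 this is the single equation gamma(0) phi_1 = gamma(1):
  phi_hat_1 = gamma(1) / gamma(0) = -4.4076 / 6.1558 = -0.7160.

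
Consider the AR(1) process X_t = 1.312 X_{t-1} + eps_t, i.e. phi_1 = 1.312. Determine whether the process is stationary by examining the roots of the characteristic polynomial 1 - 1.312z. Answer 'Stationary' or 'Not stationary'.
\text{Not stationary}

The AR(p) characteristic polynomial is P(z) = 1 - 1.312z.
Stationarity requires all roots to lie outside the unit circle, i.e. |z| > 1 for every root.
This is linear in z: 1 + (-1.312) z = 0  =>  z = -1/(-1.312) = 0.762195,  |z| = 0.762195.
Moduli of all roots: 0.7622.
All moduli strictly greater than 1? No.
Verdict: Not stationary.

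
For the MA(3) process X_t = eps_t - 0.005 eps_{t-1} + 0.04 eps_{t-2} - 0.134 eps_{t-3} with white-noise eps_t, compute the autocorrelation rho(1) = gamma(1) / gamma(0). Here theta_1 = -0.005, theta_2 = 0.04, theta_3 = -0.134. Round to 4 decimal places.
\rho(1) = -0.0104

For an MA(q) process with theta_0 = 1, the autocovariance is
  gamma(k) = sigma^2 * sum_{i=0..q-k} theta_i * theta_{i+k},
and rho(k) = gamma(k) / gamma(0). Sigma^2 cancels.
  numerator   = (1)*(-0.005) + (-0.005)*(0.04) + (0.04)*(-0.134) = -0.01056.
  denominator = (1)^2 + (-0.005)^2 + (0.04)^2 + (-0.134)^2 = 1.019581.
  rho(1) = -0.01056 / 1.019581 = -0.0104.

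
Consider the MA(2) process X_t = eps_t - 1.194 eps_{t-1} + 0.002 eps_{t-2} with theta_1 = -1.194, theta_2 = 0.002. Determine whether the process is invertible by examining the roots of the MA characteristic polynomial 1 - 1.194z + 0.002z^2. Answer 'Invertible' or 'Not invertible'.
\text{Not invertible}

The MA(q) characteristic polynomial is P(z) = 1 - 1.194z + 0.002z^2.
Invertibility requires all roots to lie outside the unit circle, i.e. |z| > 1 for every root.
Set 1 + (-1.194) z + (0.002) z^2 = 0, i.e. a z^2 + b z + c = 0 with a = 0.002, b = -1.194, c = 1.
Discriminant D = b^2 - 4ac = (-1.194)^2 - 4*(0.002)*1 = 1.425636 - (0.008) = 1.417636.
D >= 0, so the roots are real: z = (-b +/- sqrt(D)) / (2a) = (1.194 +/- 1.190645) / (0.004).
  z_1 = (1.194 + 1.190645) / (0.004) = 596.1613,   |z_1| = 596.1613.
  z_2 = (1.194 - 1.190645) / (0.004) = 0.8387,   |z_2| = 0.8387.
Moduli of all roots: 596.1613, 0.8387.
All moduli strictly greater than 1? No.
Verdict: Not invertible.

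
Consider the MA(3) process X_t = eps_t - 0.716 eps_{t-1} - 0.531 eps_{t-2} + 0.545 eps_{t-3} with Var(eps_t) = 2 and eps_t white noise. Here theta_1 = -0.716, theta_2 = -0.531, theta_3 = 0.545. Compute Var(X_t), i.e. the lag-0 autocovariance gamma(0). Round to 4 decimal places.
\gamma(0) = 4.1833

For an MA(q) process X_t = eps_t + sum_i theta_i eps_{t-i} with
Var(eps_t) = sigma^2, the variance is
  gamma(0) = sigma^2 * (1 + sum_i theta_i^2).
  sum_i theta_i^2 = (-0.716)^2 + (-0.531)^2 + (0.545)^2 = 0.512656 + 0.281961 + 0.297025 = 1.091642.
  gamma(0) = 2 * (1 + 1.091642) = 2 * 2.091642 = 4.183284, which rounds to 4.1833.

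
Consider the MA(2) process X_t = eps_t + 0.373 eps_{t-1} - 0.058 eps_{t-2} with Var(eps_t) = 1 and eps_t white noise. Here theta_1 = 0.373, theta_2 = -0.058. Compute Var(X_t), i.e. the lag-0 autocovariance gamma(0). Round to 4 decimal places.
\gamma(0) = 1.1425

For an MA(q) process X_t = eps_t + sum_i theta_i eps_{t-i} with
Var(eps_t) = sigma^2, the variance is
  gamma(0) = sigma^2 * (1 + sum_i theta_i^2).
  sum_i theta_i^2 = (0.373)^2 + (-0.058)^2 = 0.139129 + 0.003364 = 0.142493.
  gamma(0) = 1 * (1 + 0.142493) = 1 * 1.142493 = 1.142493, which rounds to 1.1425.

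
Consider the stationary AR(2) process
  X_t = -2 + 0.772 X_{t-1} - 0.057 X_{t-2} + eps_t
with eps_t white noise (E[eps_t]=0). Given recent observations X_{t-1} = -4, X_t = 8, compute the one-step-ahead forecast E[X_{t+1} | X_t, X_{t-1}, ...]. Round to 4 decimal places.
E[X_{t+1} \mid \mathcal F_t] = 4.4040

For an AR(p) model X_t = c + sum_i phi_i X_{t-i} + eps_t, the
one-step-ahead conditional mean is
  E[X_{t+1} | X_t, ...] = c + sum_i phi_i X_{t+1-i}.
Substitute known values:
  E[X_{t+1} | ...] = -2 + (0.772) * (8) + (-0.057) * (-4)
                   = 4.4040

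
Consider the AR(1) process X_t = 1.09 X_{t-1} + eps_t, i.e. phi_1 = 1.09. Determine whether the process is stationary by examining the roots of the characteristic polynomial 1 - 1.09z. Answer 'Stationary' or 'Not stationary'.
\text{Not stationary}

The AR(p) characteristic polynomial is P(z) = 1 - 1.09z.
Stationarity requires all roots to lie outside the unit circle, i.e. |z| > 1 for every root.
This is linear in z: 1 + (-1.09) z = 0  =>  z = -1/(-1.09) = 0.917431,  |z| = 0.917431.
Moduli of all roots: 0.9174.
All moduli strictly greater than 1? No.
Verdict: Not stationary.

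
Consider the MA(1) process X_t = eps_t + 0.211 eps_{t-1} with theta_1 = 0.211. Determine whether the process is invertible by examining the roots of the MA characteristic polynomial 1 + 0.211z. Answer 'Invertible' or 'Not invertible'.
\text{Invertible}

The MA(q) characteristic polynomial is P(z) = 1 + 0.211z.
Invertibility requires all roots to lie outside the unit circle, i.e. |z| > 1 for every root.
This is linear in z: 1 + (0.211) z = 0  =>  z = -1/(0.211) = -4.739336,  |z| = 4.739336.
Moduli of all roots: 4.7393.
All moduli strictly greater than 1? Yes.
Verdict: Invertible.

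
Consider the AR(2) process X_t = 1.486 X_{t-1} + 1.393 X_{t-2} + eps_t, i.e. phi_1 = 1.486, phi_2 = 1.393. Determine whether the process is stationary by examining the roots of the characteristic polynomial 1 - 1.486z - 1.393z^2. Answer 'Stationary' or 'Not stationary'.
\text{Not stationary}

The AR(p) characteristic polynomial is P(z) = 1 - 1.486z - 1.393z^2.
Stationarity requires all roots to lie outside the unit circle, i.e. |z| > 1 for every root.
Set 1 + (-1.486) z + (-1.393) z^2 = 0, i.e. a z^2 + b z + c = 0 with a = -1.393, b = -1.486, c = 1.
Discriminant D = b^2 - 4ac = (-1.486)^2 - 4*(-1.393)*1 = 2.208196 - (-5.572) = 7.780196.
D >= 0, so the roots are real: z = (-b +/- sqrt(D)) / (2a) = (1.486 +/- 2.7893) / (-2.786).
  z_1 = (1.486 + 2.7893) / (-2.786) = -1.5346,   |z_1| = 1.5346.
  z_2 = (1.486 - 2.7893) / (-2.786) = 0.4678,   |z_2| = 0.4678.
Moduli of all roots: 1.5346, 0.4678.
All moduli strictly greater than 1? No.
Verdict: Not stationary.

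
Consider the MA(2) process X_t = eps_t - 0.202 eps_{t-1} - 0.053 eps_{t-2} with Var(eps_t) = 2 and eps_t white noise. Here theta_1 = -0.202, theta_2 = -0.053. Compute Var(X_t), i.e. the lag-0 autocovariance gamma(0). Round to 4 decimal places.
\gamma(0) = 2.0872

For an MA(q) process X_t = eps_t + sum_i theta_i eps_{t-i} with
Var(eps_t) = sigma^2, the variance is
  gamma(0) = sigma^2 * (1 + sum_i theta_i^2).
  sum_i theta_i^2 = (-0.202)^2 + (-0.053)^2 = 0.040804 + 0.002809 = 0.043613.
  gamma(0) = 2 * (1 + 0.043613) = 2 * 1.043613 = 2.087226, which rounds to 2.0872.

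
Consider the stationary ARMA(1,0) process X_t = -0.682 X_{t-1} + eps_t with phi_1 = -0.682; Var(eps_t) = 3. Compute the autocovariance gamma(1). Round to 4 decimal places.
\gamma(1) = -3.8252

Multiply the model equation by X_{t-k} and take expectations. With theta_0 = psi_0 = 1 and psi_j the MA(infinity) weights, this gives
  gamma(k) - sum_i phi_i gamma(k-i) = c_k,
  c_k = sigma^2 * sum_{j=k..q} theta_j psi_{j-k}   (c_k = 0 for k > q),
using gamma(-m) = gamma(m).
Pure AR (q = 0): c_0 = sigma^2 = 3, c_k = 0 for k >= 1.
Equations for k = 0 and k = 1 (AR order 1):
  gamma(0) = phi_1 gamma(1) + c_0
  gamma(1) = phi_1 gamma(0) + c_1
Substituting the second into the first: gamma(0) (1 - phi_1^2) = c_0 + phi_1 c_1, so
  gamma(0) = c_0 / (1 - phi_1^2) = 3 / (1 - (-0.682)^2) = 3 / 0.534876 = 5.608777.
  gamma(1) = phi_1 gamma(0) = (-0.682)(5.608777) = -3.825186.
Therefore gamma(1) = -3.8252 (to 4 decimal places).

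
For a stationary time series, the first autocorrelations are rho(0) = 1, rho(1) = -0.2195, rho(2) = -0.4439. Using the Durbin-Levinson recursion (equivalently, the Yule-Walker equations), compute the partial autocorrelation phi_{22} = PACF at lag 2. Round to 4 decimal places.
\phi_{22} = -0.5170

The PACF at lag k is phi_{kk}, the last component of the solution
to the Yule-Walker system G_k phi = r_k where
  (G_k)_{ij} = rho(|i - j|), (r_k)_i = rho(i), i,j = 1..k.
Equivalently, Durbin-Levinson gives phi_{kk} iteratively:
  phi_{11} = rho(1)
  phi_{kk} = [rho(k) - sum_{j=1..k-1} phi_{k-1,j} rho(k-j)]
            / [1 - sum_{j=1..k-1} phi_{k-1,j} rho(j)],
  phi_{k,j} = phi_{k-1,j} - phi_{kk} phi_{k-1,k-j},  j = 1..k-1.
Step k = 1:
  phi_11 = rho(1) = -0.2195.
Step k = 2:
  phi_22 = [rho(2) - phi_11 rho(1)] / [1 - phi_11 rho(1)] = [-0.4439 - (-0.2195)(-0.2195)] / [1 - (-0.2195)(-0.2195)]
         = -0.49208025 / 0.95181975 = -0.517.
Therefore phi_{22} = -0.5170.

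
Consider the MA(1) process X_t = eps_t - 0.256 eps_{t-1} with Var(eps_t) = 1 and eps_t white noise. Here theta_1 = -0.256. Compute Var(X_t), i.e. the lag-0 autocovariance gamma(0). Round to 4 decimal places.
\gamma(0) = 1.0655

For an MA(q) process X_t = eps_t + sum_i theta_i eps_{t-i} with
Var(eps_t) = sigma^2, the variance is
  gamma(0) = sigma^2 * (1 + sum_i theta_i^2).
  sum_i theta_i^2 = (-0.256)^2 = 0.065536.
  gamma(0) = 1 * (1 + 0.065536) = 1 * 1.065536 = 1.065536, which rounds to 1.0655.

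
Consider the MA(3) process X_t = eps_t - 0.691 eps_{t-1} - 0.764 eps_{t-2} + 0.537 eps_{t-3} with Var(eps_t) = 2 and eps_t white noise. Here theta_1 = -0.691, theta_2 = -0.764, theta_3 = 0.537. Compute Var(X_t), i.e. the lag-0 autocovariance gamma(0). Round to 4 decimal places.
\gamma(0) = 4.6991

For an MA(q) process X_t = eps_t + sum_i theta_i eps_{t-i} with
Var(eps_t) = sigma^2, the variance is
  gamma(0) = sigma^2 * (1 + sum_i theta_i^2).
  sum_i theta_i^2 = (-0.691)^2 + (-0.764)^2 + (0.537)^2 = 0.477481 + 0.583696 + 0.288369 = 1.349546.
  gamma(0) = 2 * (1 + 1.349546) = 2 * 2.349546 = 4.699092, which rounds to 4.6991.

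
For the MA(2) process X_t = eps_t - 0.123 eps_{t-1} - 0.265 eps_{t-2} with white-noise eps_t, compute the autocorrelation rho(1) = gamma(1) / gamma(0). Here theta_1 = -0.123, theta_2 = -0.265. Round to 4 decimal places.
\rho(1) = -0.0833

For an MA(q) process with theta_0 = 1, the autocovariance is
  gamma(k) = sigma^2 * sum_{i=0..q-k} theta_i * theta_{i+k},
and rho(k) = gamma(k) / gamma(0). Sigma^2 cancels.
  numerator   = (1)*(-0.123) + (-0.123)*(-0.265) = -0.090405.
  denominator = (1)^2 + (-0.123)^2 + (-0.265)^2 = 1.085354.
  rho(1) = -0.090405 / 1.085354 = -0.0833.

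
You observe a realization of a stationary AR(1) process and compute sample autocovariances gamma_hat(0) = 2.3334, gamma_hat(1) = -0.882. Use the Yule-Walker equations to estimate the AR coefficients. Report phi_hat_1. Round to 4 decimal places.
\hat\phi_{1} = -0.3780

The Yule-Walker equations for an AR(p) process read, in matrix form,
  Gamma_p phi = r_p,   with   (Gamma_p)_{ij} = gamma(|i - j|),
                       (r_p)_i = gamma(i),   i,j = 1..p.
Substitute the sample gammas (Toeplitz matrix and right-hand side of size 1):
  Gamma_p = [[2.3334]]
  r_p     = [-0.882]
With p = 1 this is the single equation gamma(0) phi_1 = gamma(1):
  phi_hat_1 = gamma(1) / gamma(0) = -0.882 / 2.3334 = -0.3780.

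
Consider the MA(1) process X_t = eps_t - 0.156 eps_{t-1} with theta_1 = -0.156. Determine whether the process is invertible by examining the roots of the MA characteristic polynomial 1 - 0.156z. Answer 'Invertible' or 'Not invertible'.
\text{Invertible}

The MA(q) characteristic polynomial is P(z) = 1 - 0.156z.
Invertibility requires all roots to lie outside the unit circle, i.e. |z| > 1 for every root.
This is linear in z: 1 + (-0.156) z = 0  =>  z = -1/(-0.156) = 6.410256,  |z| = 6.410256.
Moduli of all roots: 6.4103.
All moduli strictly greater than 1? Yes.
Verdict: Invertible.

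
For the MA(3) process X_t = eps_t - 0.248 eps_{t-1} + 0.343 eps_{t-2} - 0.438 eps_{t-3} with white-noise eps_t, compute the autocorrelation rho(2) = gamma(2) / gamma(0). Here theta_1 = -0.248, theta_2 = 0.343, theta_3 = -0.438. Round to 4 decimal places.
\rho(2) = 0.3294

For an MA(q) process with theta_0 = 1, the autocovariance is
  gamma(k) = sigma^2 * sum_{i=0..q-k} theta_i * theta_{i+k},
and rho(k) = gamma(k) / gamma(0). Sigma^2 cancels.
  numerator   = (1)*(0.343) + (-0.248)*(-0.438) = 0.451624.
  denominator = (1)^2 + (-0.248)^2 + (0.343)^2 + (-0.438)^2 = 1.370997.
  rho(2) = 0.451624 / 1.370997 = 0.3294.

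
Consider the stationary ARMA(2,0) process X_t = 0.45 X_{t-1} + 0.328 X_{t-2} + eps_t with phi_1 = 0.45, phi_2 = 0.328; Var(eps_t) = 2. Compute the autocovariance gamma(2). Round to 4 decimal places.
\gamma(2) = 2.5571

Multiply the model equation by X_{t-k} and take expectations. With theta_0 = psi_0 = 1 and psi_j the MA(infinity) weights, this gives
  gamma(k) - sum_i phi_i gamma(k-i) = c_k,
  c_k = sigma^2 * sum_{j=k..q} theta_j psi_{j-k}   (c_k = 0 for k > q),
using gamma(-m) = gamma(m).
Pure AR (q = 0): c_0 = sigma^2 = 2, c_k = 0 for k >= 1.
Equations for k = 0, 1, 2 (AR order 2, c_2 = 0):
  (E0) gamma(0) = phi_1 gamma(1) + phi_2 gamma(2) + c_0
  (E1) gamma(1) = phi_1 gamma(0) + phi_2 gamma(1) + c_1
  (E2) gamma(2) = phi_1 gamma(1) + phi_2 gamma(0)
From (E1): gamma(1) = A gamma(0) + B with
  A = phi_1 / (1 - phi_2) = 0.45 / 0.672 = 0.669643,   B = c_1 / (1 - phi_2) = 0 / 0.672 = 0.
Insert (E2) into (E0): gamma(0) (1 - phi_2^2) = phi_1 (1 + phi_2) gamma(1) + c_0.
  phi_1 (1 + phi_2) = (0.45)(1.328) = 0.5976,   1 - phi_2^2 = 0.892416.
Replace gamma(1) by A gamma(0) + B and collect gamma(0):
  gamma(0) [0.892416 - (0.5976)(0.669643)] = c_0 = 2
  gamma(0) * 0.492237 = 2
  gamma(0) = 2 / 0.492237 = 4.06308.
  gamma(1) = A gamma(0) = (0.669643)(4.06308) = 2.720812.
  gamma(2) = phi_1 gamma(1) + phi_2 gamma(0) = (0.45)(2.720812) + (0.328)(4.06308) = 2.557056.
Therefore gamma(2) = 2.5571 (to 4 decimal places).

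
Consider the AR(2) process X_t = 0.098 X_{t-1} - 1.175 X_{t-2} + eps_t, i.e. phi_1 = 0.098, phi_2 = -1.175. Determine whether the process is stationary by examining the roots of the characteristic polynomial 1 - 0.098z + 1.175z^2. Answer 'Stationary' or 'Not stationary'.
\text{Not stationary}

The AR(p) characteristic polynomial is P(z) = 1 - 0.098z + 1.175z^2.
Stationarity requires all roots to lie outside the unit circle, i.e. |z| > 1 for every root.
Set 1 + (-0.098) z + (1.175) z^2 = 0, i.e. a z^2 + b z + c = 0 with a = 1.175, b = -0.098, c = 1.
Discriminant D = b^2 - 4ac = (-0.098)^2 - 4*(1.175)*1 = 0.009604 - (4.7) = -4.690396.
D < 0, so the roots are the complex-conjugate pair z = (-b +/- i sqrt(-D)) / (2a) = 0.0417 +/- 0.9216i.
For a conjugate pair |z|^2 = z * conj(z) = (product of roots) = c/a = 1/(1.175) = 0.851064, so |z| = sqrt(0.851064) = 0.9225 for both roots.
Moduli of all roots: 0.9225, 0.9225.
All moduli strictly greater than 1? No.
Verdict: Not stationary.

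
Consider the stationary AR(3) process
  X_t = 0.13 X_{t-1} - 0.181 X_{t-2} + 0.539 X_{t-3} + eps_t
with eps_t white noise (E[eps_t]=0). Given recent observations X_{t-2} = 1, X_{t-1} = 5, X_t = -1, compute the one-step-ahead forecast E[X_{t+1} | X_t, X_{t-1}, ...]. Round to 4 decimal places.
E[X_{t+1} \mid \mathcal F_t] = -0.4960

For an AR(p) model X_t = c + sum_i phi_i X_{t-i} + eps_t, the
one-step-ahead conditional mean is
  E[X_{t+1} | X_t, ...] = c + sum_i phi_i X_{t+1-i}.
Substitute known values:
  E[X_{t+1} | ...] = (0.13) * (-1) + (-0.181) * (5) + (0.539) * (1)
                   = -0.4960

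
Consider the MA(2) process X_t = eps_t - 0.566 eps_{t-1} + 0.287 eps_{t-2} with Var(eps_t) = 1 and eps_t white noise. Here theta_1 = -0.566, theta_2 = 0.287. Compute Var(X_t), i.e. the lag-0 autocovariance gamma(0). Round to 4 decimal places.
\gamma(0) = 1.4027

For an MA(q) process X_t = eps_t + sum_i theta_i eps_{t-i} with
Var(eps_t) = sigma^2, the variance is
  gamma(0) = sigma^2 * (1 + sum_i theta_i^2).
  sum_i theta_i^2 = (-0.566)^2 + (0.287)^2 = 0.320356 + 0.082369 = 0.402725.
  gamma(0) = 1 * (1 + 0.402725) = 1 * 1.402725 = 1.402725, which rounds to 1.4027.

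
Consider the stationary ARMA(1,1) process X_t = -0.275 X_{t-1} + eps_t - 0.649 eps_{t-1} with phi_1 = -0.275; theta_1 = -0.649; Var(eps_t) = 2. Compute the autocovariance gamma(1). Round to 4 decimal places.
\gamma(1) = -2.3560

Multiply the model equation by X_{t-k} and take expectations. With theta_0 = psi_0 = 1 and psi_j the MA(infinity) weights, this gives
  gamma(k) - sum_i phi_i gamma(k-i) = c_k,
  c_k = sigma^2 * sum_{j=k..q} theta_j psi_{j-k}   (c_k = 0 for k > q),
using gamma(-m) = gamma(m).
psi-weights needed (psi_j = theta_j + sum_i phi_i psi_{j-i}):
  psi_1 = theta_1 + phi_1 = -0.649 + (-0.275) = -0.924
Right-hand sides:
  c_0 = sigma^2 (1 + theta_1 psi_1) = 2 * (1 + (-0.649)(-0.924)) = 2 * 1.599676 = 3.199352
  c_1 = sigma^2 theta_1 = 2 * (-0.649) = -1.298
  c_2 = 0
Equations for k = 0 and k = 1 (AR order 1):
  gamma(0) = phi_1 gamma(1) + c_0
  gamma(1) = phi_1 gamma(0) + c_1
Substituting the second into the first: gamma(0) (1 - phi_1^2) = c_0 + phi_1 c_1, so
  gamma(0) = (c_0 + phi_1 c_1) / (1 - phi_1^2) = (3.199352 + (-0.275)(-1.298)) / (1 - (-0.275)^2) = 3.556302 / 0.924375 = 3.84725.
  gamma(1) = phi_1 gamma(0) + c_1 = (-0.275)(3.84725) + (-1.298) = -2.355994.
Therefore gamma(1) = -2.3560 (to 4 decimal places).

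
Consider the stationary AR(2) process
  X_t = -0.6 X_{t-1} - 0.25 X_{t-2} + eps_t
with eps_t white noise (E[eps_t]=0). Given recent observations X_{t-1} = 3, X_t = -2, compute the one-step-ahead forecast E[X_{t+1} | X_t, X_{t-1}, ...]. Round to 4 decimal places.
E[X_{t+1} \mid \mathcal F_t] = 0.4500

For an AR(p) model X_t = c + sum_i phi_i X_{t-i} + eps_t, the
one-step-ahead conditional mean is
  E[X_{t+1} | X_t, ...] = c + sum_i phi_i X_{t+1-i}.
Substitute known values:
  E[X_{t+1} | ...] = (-0.6) * (-2) + (-0.25) * (3)
                   = 0.4500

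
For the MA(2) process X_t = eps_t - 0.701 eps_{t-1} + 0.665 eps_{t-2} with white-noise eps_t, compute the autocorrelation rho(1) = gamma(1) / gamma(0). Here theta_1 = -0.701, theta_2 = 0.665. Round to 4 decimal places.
\rho(1) = -0.6036

For an MA(q) process with theta_0 = 1, the autocovariance is
  gamma(k) = sigma^2 * sum_{i=0..q-k} theta_i * theta_{i+k},
and rho(k) = gamma(k) / gamma(0). Sigma^2 cancels.
  numerator   = (1)*(-0.701) + (-0.701)*(0.665) = -1.167165.
  denominator = (1)^2 + (-0.701)^2 + (0.665)^2 = 1.933626.
  rho(1) = -1.167165 / 1.933626 = -0.6036.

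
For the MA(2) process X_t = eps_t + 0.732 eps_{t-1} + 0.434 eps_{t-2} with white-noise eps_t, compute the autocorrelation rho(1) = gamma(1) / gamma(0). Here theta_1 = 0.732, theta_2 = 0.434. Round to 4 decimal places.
\rho(1) = 0.6088

For an MA(q) process with theta_0 = 1, the autocovariance is
  gamma(k) = sigma^2 * sum_{i=0..q-k} theta_i * theta_{i+k},
and rho(k) = gamma(k) / gamma(0). Sigma^2 cancels.
  numerator   = (1)*(0.732) + (0.732)*(0.434) = 1.049688.
  denominator = (1)^2 + (0.732)^2 + (0.434)^2 = 1.72418.
  rho(1) = 1.049688 / 1.72418 = 0.6088.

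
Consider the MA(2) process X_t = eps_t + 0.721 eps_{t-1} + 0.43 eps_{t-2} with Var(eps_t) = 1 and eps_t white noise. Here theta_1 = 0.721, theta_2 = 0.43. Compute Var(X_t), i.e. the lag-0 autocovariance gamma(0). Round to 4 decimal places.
\gamma(0) = 1.7047

For an MA(q) process X_t = eps_t + sum_i theta_i eps_{t-i} with
Var(eps_t) = sigma^2, the variance is
  gamma(0) = sigma^2 * (1 + sum_i theta_i^2).
  sum_i theta_i^2 = (0.721)^2 + (0.43)^2 = 0.519841 + 0.1849 = 0.704741.
  gamma(0) = 1 * (1 + 0.704741) = 1 * 1.704741 = 1.704741, which rounds to 1.7047.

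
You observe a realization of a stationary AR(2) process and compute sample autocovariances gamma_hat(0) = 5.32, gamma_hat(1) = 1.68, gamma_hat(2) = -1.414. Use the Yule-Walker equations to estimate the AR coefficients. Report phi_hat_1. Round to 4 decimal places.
\hat\phi_{1} = 0.4440

The Yule-Walker equations for an AR(p) process read, in matrix form,
  Gamma_p phi = r_p,   with   (Gamma_p)_{ij} = gamma(|i - j|),
                       (r_p)_i = gamma(i),   i,j = 1..p.
Substitute the sample gammas (Toeplitz matrix and right-hand side of size 2):
  Gamma_p = [[5.32, 1.68], [1.68, 5.32]]
  r_p     = [1.68, -1.414]
Written out:
  5.32 phi_1 + 1.68 phi_2 = 1.68
  1.68 phi_1 + 5.32 phi_2 = -1.414
Solve by Cramer's rule:
  det = gamma(0)^2 - gamma(1)^2 = (5.32)^2 - (1.68)^2 = 28.3024 - 2.8224 = 25.48
  phi_hat_1 = [gamma(1) gamma(0) - gamma(1) gamma(2)] / det = [(1.68)(5.32) - (1.68)(-1.414)] / 25.48 = 11.31312 / 25.48 = 0.444
  phi_hat_2 = [gamma(0) gamma(2) - gamma(1)^2] / det = [(5.32)(-1.414) - (1.68)^2] / 25.48 = -10.34488 / 25.48 = -0.406
So phi_hat = [0.4440, -0.4060].
Therefore phi_hat_1 = 0.4440.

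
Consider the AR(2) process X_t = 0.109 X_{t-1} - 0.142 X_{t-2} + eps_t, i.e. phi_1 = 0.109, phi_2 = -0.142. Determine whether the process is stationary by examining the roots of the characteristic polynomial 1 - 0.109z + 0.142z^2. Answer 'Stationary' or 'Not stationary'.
\text{Stationary}

The AR(p) characteristic polynomial is P(z) = 1 - 0.109z + 0.142z^2.
Stationarity requires all roots to lie outside the unit circle, i.e. |z| > 1 for every root.
Set 1 + (-0.109) z + (0.142) z^2 = 0, i.e. a z^2 + b z + c = 0 with a = 0.142, b = -0.109, c = 1.
Discriminant D = b^2 - 4ac = (-0.109)^2 - 4*(0.142)*1 = 0.011881 - (0.568) = -0.556119.
D < 0, so the roots are the complex-conjugate pair z = (-b +/- i sqrt(-D)) / (2a) = 0.3838 +/- 2.6258i.
For a conjugate pair |z|^2 = z * conj(z) = (product of roots) = c/a = 1/(0.142) = 7.042254, so |z| = sqrt(7.042254) = 2.6537 for both roots.
Moduli of all roots: 2.6537, 2.6537.
All moduli strictly greater than 1? Yes.
Verdict: Stationary.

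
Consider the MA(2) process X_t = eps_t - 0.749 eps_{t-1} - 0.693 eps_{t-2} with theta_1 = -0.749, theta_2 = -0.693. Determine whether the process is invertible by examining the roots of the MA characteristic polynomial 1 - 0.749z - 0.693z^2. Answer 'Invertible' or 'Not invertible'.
\text{Not invertible}

The MA(q) characteristic polynomial is P(z) = 1 - 0.749z - 0.693z^2.
Invertibility requires all roots to lie outside the unit circle, i.e. |z| > 1 for every root.
Set 1 + (-0.749) z + (-0.693) z^2 = 0, i.e. a z^2 + b z + c = 0 with a = -0.693, b = -0.749, c = 1.
Discriminant D = b^2 - 4ac = (-0.749)^2 - 4*(-0.693)*1 = 0.561001 - (-2.772) = 3.333001.
D >= 0, so the roots are real: z = (-b +/- sqrt(D)) / (2a) = (0.749 +/- 1.825651) / (-1.386).
  z_1 = (0.749 + 1.825651) / (-1.386) = -1.8576,   |z_1| = 1.8576.
  z_2 = (0.749 - 1.825651) / (-1.386) = 0.7768,   |z_2| = 0.7768.
Moduli of all roots: 1.8576, 0.7768.
All moduli strictly greater than 1? No.
Verdict: Not invertible.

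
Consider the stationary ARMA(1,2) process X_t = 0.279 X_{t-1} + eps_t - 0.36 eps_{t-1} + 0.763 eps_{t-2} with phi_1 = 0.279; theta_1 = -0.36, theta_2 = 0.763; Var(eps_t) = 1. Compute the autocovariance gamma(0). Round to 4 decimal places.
\gamma(0) = 1.6010

Multiply the model equation by X_{t-k} and take expectations. With theta_0 = psi_0 = 1 and psi_j the MA(infinity) weights, this gives
  gamma(k) - sum_i phi_i gamma(k-i) = c_k,
  c_k = sigma^2 * sum_{j=k..q} theta_j psi_{j-k}   (c_k = 0 for k > q),
using gamma(-m) = gamma(m).
psi-weights needed (psi_j = theta_j + sum_i phi_i psi_{j-i}):
  psi_1 = theta_1 + phi_1 = -0.36 + (0.279) = -0.081
  psi_2 = theta_2 + phi_1 psi_1 = 0.763 + (0.279)(-0.081) = 0.740401
Right-hand sides:
  c_0 = sigma^2 (1 + theta_1 psi_1 + theta_2 psi_2) = 1 * (1 + (-0.36)(-0.081) + (0.763)(0.740401)) = 1 * 1.594086 = 1.594086
  c_1 = sigma^2 (theta_1 + theta_2 psi_1) = 1 * (-0.36 + (0.763)(-0.081)) = -0.421803
  c_2 = sigma^2 theta_2 = 1 * (0.763) = 0.763
Equations for k = 0 and k = 1 (AR order 1):
  gamma(0) = phi_1 gamma(1) + c_0
  gamma(1) = phi_1 gamma(0) + c_1
Substituting the second into the first: gamma(0) (1 - phi_1^2) = c_0 + phi_1 c_1, so
  gamma(0) = (c_0 + phi_1 c_1) / (1 - phi_1^2) = (1.594086 + (0.279)(-0.421803)) / (1 - (0.279)^2) = 1.476403 / 0.922159 = 1.601029.
Therefore gamma(0) = 1.6010 (to 4 decimal places).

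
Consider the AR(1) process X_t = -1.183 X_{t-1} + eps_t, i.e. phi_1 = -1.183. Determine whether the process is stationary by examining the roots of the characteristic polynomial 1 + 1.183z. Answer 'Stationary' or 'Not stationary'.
\text{Not stationary}

The AR(p) characteristic polynomial is P(z) = 1 + 1.183z.
Stationarity requires all roots to lie outside the unit circle, i.e. |z| > 1 for every root.
This is linear in z: 1 + (1.183) z = 0  =>  z = -1/(1.183) = -0.845309,  |z| = 0.845309.
Moduli of all roots: 0.8453.
All moduli strictly greater than 1? No.
Verdict: Not stationary.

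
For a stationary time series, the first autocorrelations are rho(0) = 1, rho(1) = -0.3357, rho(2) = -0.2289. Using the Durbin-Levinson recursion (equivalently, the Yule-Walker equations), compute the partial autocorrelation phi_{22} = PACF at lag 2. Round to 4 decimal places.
\phi_{22} = -0.3850

The PACF at lag k is phi_{kk}, the last component of the solution
to the Yule-Walker system G_k phi = r_k where
  (G_k)_{ij} = rho(|i - j|), (r_k)_i = rho(i), i,j = 1..k.
Equivalently, Durbin-Levinson gives phi_{kk} iteratively:
  phi_{11} = rho(1)
  phi_{kk} = [rho(k) - sum_{j=1..k-1} phi_{k-1,j} rho(k-j)]
            / [1 - sum_{j=1..k-1} phi_{k-1,j} rho(j)],
  phi_{k,j} = phi_{k-1,j} - phi_{kk} phi_{k-1,k-j},  j = 1..k-1.
Step k = 1:
  phi_11 = rho(1) = -0.3357.
Step k = 2:
  phi_22 = [rho(2) - phi_11 rho(1)] / [1 - phi_11 rho(1)] = [-0.2289 - (-0.3357)(-0.3357)] / [1 - (-0.3357)(-0.3357)]
         = -0.34159449 / 0.88730551 = -0.385.
Therefore phi_{22} = -0.3850.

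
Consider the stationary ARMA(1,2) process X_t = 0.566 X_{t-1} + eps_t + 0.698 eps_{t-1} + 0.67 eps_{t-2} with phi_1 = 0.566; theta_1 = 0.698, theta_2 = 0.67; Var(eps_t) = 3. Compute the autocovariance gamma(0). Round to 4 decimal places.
\gamma(0) = 16.2655

Multiply the model equation by X_{t-k} and take expectations. With theta_0 = psi_0 = 1 and psi_j the MA(infinity) weights, this gives
  gamma(k) - sum_i phi_i gamma(k-i) = c_k,
  c_k = sigma^2 * sum_{j=k..q} theta_j psi_{j-k}   (c_k = 0 for k > q),
using gamma(-m) = gamma(m).
psi-weights needed (psi_j = theta_j + sum_i phi_i psi_{j-i}):
  psi_1 = theta_1 + phi_1 = 0.698 + (0.566) = 1.264
  psi_2 = theta_2 + phi_1 psi_1 = 0.67 + (0.566)(1.264) = 1.385424
Right-hand sides:
  c_0 = sigma^2 (1 + theta_1 psi_1 + theta_2 psi_2) = 3 * (1 + (0.698)(1.264) + (0.67)(1.385424)) = 3 * 2.810506 = 8.431518
  c_1 = sigma^2 (theta_1 + theta_2 psi_1) = 3 * (0.698 + (0.67)(1.264)) = 4.63464
  c_2 = sigma^2 theta_2 = 3 * (0.67) = 2.01
Equations for k = 0 and k = 1 (AR order 1):
  gamma(0) = phi_1 gamma(1) + c_0
  gamma(1) = phi_1 gamma(0) + c_1
Substituting the second into the first: gamma(0) (1 - phi_1^2) = c_0 + phi_1 c_1, so
  gamma(0) = (c_0 + phi_1 c_1) / (1 - phi_1^2) = (8.431518 + (0.566)(4.63464)) / (1 - (0.566)^2) = 11.054724 / 0.679644 = 16.265463.
Therefore gamma(0) = 16.2655 (to 4 decimal places).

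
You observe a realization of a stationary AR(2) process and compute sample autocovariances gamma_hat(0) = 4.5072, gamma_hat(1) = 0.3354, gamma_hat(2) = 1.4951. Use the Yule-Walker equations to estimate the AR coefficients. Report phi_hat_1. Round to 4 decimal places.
\hat\phi_{1} = 0.0500

The Yule-Walker equations for an AR(p) process read, in matrix form,
  Gamma_p phi = r_p,   with   (Gamma_p)_{ij} = gamma(|i - j|),
                       (r_p)_i = gamma(i),   i,j = 1..p.
Substitute the sample gammas (Toeplitz matrix and right-hand side of size 2):
  Gamma_p = [[4.5072, 0.3354], [0.3354, 4.5072]]
  r_p     = [0.3354, 1.4951]
Written out:
  4.5072 phi_1 + 0.3354 phi_2 = 0.3354
  0.3354 phi_1 + 4.5072 phi_2 = 1.4951
Solve by Cramer's rule:
  det = gamma(0)^2 - gamma(1)^2 = (4.5072)^2 - (0.3354)^2 = 20.31485184 - 0.11249316 = 20.20235868
  phi_hat_1 = [gamma(1) gamma(0) - gamma(1) gamma(2)] / det = [(0.3354)(4.5072) - (0.3354)(1.4951)] / 20.20235868 = 1.01025834 / 20.20235868 = 0.05
  phi_hat_2 = [gamma(0) gamma(2) - gamma(1)^2] / det = [(4.5072)(1.4951) - (0.3354)^2] / 20.20235868 = 6.62622156 / 20.20235868 = 0.328
So phi_hat = [0.0500, 0.3280].
Therefore phi_hat_1 = 0.0500.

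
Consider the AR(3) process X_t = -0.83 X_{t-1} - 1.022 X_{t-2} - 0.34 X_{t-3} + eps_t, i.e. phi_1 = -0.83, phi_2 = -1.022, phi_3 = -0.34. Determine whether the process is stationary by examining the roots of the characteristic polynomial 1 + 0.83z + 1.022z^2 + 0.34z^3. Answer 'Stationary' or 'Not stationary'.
\text{Stationary}

The AR(p) characteristic polynomial is P(z) = 1 + 0.83z + 1.022z^2 + 0.34z^3.
Stationarity requires all roots to lie outside the unit circle, i.e. |z| > 1 for every root.
Degree 3: look for a simple real root z0 first, then factor out (1 - z/z0) and solve the remaining quadratic.
Testing z0 = -2.5: P(-2.5) = 1 + (0.83)(-2.5) + (1.022)(-2.5)^2 + (0.34)(-2.5)^3
  = 1 + (-2.075) + (6.3875) + (-5.3125) = 0.  So z_0 = -2.5 is a root, |z_0| = 2.5.
Divide out the factor (1 + 0.4 z) = (1 - z/z0) (since 1/z0 = -0.4):
  P(z) = (1 + 0.4 z)(1 + (0.43) z + (0.85) z^2)
  [check: z-coef 0.43 - (-0.4) = 0.83; z^2-coef 0.85 - (-0.4)(0.43) = 1.022; z^3-coef -(-0.4)(0.85) = 0.34.]
Remaining roots from the quadratic factor 1 + (0.43) z + (0.85) z^2:
  Set 1 + (0.43) z + (0.85) z^2 = 0, i.e. a z^2 + b z + c = 0 with a = 0.85, b = 0.43, c = 1.
  Discriminant D = b^2 - 4ac = (0.43)^2 - 4*(0.85)*1 = 0.1849 - (3.4) = -3.2151.
  D < 0, so the roots are the complex-conjugate pair z = (-b +/- i sqrt(-D)) / (2a) = -0.2529 +/- 1.0547i.
  For a conjugate pair |z|^2 = z * conj(z) = (product of roots) = c/a = 1/(0.85) = 1.176471, so |z| = sqrt(1.176471) = 1.0847 for both roots.
Moduli of all roots: 2.5000, 1.0847, 1.0847.
All moduli strictly greater than 1? Yes.
Verdict: Stationary.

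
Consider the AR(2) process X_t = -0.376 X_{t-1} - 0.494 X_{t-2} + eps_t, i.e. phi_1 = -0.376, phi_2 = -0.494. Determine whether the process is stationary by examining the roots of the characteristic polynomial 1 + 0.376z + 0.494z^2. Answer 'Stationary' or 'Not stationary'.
\text{Stationary}

The AR(p) characteristic polynomial is P(z) = 1 + 0.376z + 0.494z^2.
Stationarity requires all roots to lie outside the unit circle, i.e. |z| > 1 for every root.
Set 1 + (0.376) z + (0.494) z^2 = 0, i.e. a z^2 + b z + c = 0 with a = 0.494, b = 0.376, c = 1.
Discriminant D = b^2 - 4ac = (0.376)^2 - 4*(0.494)*1 = 0.141376 - (1.976) = -1.834624.
D < 0, so the roots are the complex-conjugate pair z = (-b +/- i sqrt(-D)) / (2a) = -0.3806 +/- 1.3709i.
For a conjugate pair |z|^2 = z * conj(z) = (product of roots) = c/a = 1/(0.494) = 2.024291, so |z| = sqrt(2.024291) = 1.4228 for both roots.
Moduli of all roots: 1.4228, 1.4228.
All moduli strictly greater than 1? Yes.
Verdict: Stationary.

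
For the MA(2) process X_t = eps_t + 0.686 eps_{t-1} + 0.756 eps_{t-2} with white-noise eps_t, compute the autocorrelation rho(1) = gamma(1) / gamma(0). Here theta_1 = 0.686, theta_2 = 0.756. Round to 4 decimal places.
\rho(1) = 0.5899

For an MA(q) process with theta_0 = 1, the autocovariance is
  gamma(k) = sigma^2 * sum_{i=0..q-k} theta_i * theta_{i+k},
and rho(k) = gamma(k) / gamma(0). Sigma^2 cancels.
  numerator   = (1)*(0.686) + (0.686)*(0.756) = 1.204616.
  denominator = (1)^2 + (0.686)^2 + (0.756)^2 = 2.042132.
  rho(1) = 1.204616 / 2.042132 = 0.5899.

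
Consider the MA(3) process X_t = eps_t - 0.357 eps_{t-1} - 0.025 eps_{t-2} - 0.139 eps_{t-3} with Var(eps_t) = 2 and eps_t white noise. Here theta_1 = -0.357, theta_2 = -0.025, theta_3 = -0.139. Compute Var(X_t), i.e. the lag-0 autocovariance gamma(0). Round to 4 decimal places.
\gamma(0) = 2.2948

For an MA(q) process X_t = eps_t + sum_i theta_i eps_{t-i} with
Var(eps_t) = sigma^2, the variance is
  gamma(0) = sigma^2 * (1 + sum_i theta_i^2).
  sum_i theta_i^2 = (-0.357)^2 + (-0.025)^2 + (-0.139)^2 = 0.127449 + 0.000625 + 0.019321 = 0.147395.
  gamma(0) = 2 * (1 + 0.147395) = 2 * 1.147395 = 2.29479, which rounds to 2.2948.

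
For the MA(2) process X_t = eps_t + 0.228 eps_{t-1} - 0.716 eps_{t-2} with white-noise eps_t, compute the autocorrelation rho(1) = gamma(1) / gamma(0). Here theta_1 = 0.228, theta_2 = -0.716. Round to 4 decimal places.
\rho(1) = 0.0414

For an MA(q) process with theta_0 = 1, the autocovariance is
  gamma(k) = sigma^2 * sum_{i=0..q-k} theta_i * theta_{i+k},
and rho(k) = gamma(k) / gamma(0). Sigma^2 cancels.
  numerator   = (1)*(0.228) + (0.228)*(-0.716) = 0.064752.
  denominator = (1)^2 + (0.228)^2 + (-0.716)^2 = 1.56464.
  rho(1) = 0.064752 / 1.56464 = 0.0414.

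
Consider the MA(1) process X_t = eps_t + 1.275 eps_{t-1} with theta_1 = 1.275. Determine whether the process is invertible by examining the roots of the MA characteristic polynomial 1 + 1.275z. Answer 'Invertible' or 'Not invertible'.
\text{Not invertible}

The MA(q) characteristic polynomial is P(z) = 1 + 1.275z.
Invertibility requires all roots to lie outside the unit circle, i.e. |z| > 1 for every root.
This is linear in z: 1 + (1.275) z = 0  =>  z = -1/(1.275) = -0.784314,  |z| = 0.784314.
Moduli of all roots: 0.7843.
All moduli strictly greater than 1? No.
Verdict: Not invertible.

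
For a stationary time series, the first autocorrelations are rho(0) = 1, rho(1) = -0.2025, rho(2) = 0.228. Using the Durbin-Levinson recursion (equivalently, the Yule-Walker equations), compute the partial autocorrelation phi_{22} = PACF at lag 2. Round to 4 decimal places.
\phi_{22} = 0.1950

The PACF at lag k is phi_{kk}, the last component of the solution
to the Yule-Walker system G_k phi = r_k where
  (G_k)_{ij} = rho(|i - j|), (r_k)_i = rho(i), i,j = 1..k.
Equivalently, Durbin-Levinson gives phi_{kk} iteratively:
  phi_{11} = rho(1)
  phi_{kk} = [rho(k) - sum_{j=1..k-1} phi_{k-1,j} rho(k-j)]
            / [1 - sum_{j=1..k-1} phi_{k-1,j} rho(j)],
  phi_{k,j} = phi_{k-1,j} - phi_{kk} phi_{k-1,k-j},  j = 1..k-1.
Step k = 1:
  phi_11 = rho(1) = -0.2025.
Step k = 2:
  phi_22 = [rho(2) - phi_11 rho(1)] / [1 - phi_11 rho(1)] = [0.228 - (-0.2025)(-0.2025)] / [1 - (-0.2025)(-0.2025)]
         = 0.18699375 / 0.95899375 = 0.195.
Therefore phi_{22} = 0.1950.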